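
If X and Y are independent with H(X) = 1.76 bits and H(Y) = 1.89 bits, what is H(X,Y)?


For independent variables, H(X,Y) = H(X) + H(Y) = 1.76 + 1.89 = 3.65

3.65 bits


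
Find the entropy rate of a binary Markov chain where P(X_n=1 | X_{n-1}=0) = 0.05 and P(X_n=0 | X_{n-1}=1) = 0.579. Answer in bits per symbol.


Stationary distribution: pi_0 = p10/(p01+p10) = 0.9205, pi_1 = 0.0795. Entropy rate H' = pi_0*H(p01) + pi_1*H(p10) = 0.9205*0.2864 + 0.0795*0.9819 = 0.3417

0.3417 bits/symbol


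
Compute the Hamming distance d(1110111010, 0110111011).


Count differing positions: ^ . . . . . . . . ^ = 2 differences

2


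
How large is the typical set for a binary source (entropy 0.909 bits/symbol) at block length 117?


log2|A_typical| = nH = 117 * 0.909 = 106.353, so |A_typical| ~ 2^106.353 = 1.036e+32

1.036e+32


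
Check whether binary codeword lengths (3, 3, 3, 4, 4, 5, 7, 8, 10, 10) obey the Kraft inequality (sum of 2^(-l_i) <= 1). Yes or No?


Kraft sum = sum(2^(-l_i)) = 0.5449, need <= 1. Result: satisfied (a binary prefix-free code with these lengths exists)

Yes


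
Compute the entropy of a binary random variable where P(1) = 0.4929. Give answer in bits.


H = -p*log2(p) - (1-p)*log2(1-p). -0.4929*log2(0.4929) = 0.503070; -0.5071*log2(0.5071) = 0.496784. H = 0.503070 + 0.496784 = 0.9999

0.9999 bits


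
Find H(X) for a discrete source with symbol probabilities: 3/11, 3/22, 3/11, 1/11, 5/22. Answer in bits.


H = -sum(p_i * log2(p_i)). Terms: -(3/11)*log2(3/11) = 0.511219; -(3/22)*log2(3/22) = 0.391973; -(3/11)*log2(3/11) = 0.511219; -(1/11)*log2(1/11) = 0.314494; -(5/22)*log2(5/22) = 0.485796. H = 0.511219 + 0.391973 + 0.511219 + 0.314494 + 0.485796 = 2.2147

2.2147 bits


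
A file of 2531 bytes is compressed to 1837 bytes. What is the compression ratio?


Ratio = original / compressed = 2531 / 1837 = 1.3778

1.3778


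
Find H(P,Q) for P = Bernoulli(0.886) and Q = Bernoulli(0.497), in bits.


H(P,Q) = -p*log2(q) - (1-p)*log2(1-q). -0.886*log2(0.497) = 0.893692; -0.114*log2(0.503) = 0.113016. H(P,Q) = 0.893692 + 0.113016 = 1.0067

1.0067 bits


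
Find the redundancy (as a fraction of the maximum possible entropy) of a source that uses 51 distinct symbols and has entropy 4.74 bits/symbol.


H_max = log2(K) = log2(51) = 5.6724 bits/symbol. Redundancy = 1 - H/H_max = 1 - 4.74/5.6724 = 1 - 0.8356 = 0.1644

0.1644


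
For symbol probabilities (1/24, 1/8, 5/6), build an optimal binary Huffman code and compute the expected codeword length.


Huffman construction (repeatedly merge the two least-probable nodes; each merge adds 1 bit to every symbol beneath it): 1/24 + 1/8 = 1/6; 1/6 + 5/6 = 1. Resulting codeword lengths (in the order the probabilities were given): (2, 2, 1). L_avg = sum(p_i * l_i) = 1/24*2 + 1/8*2 + 5/6*1 = 7/6 = 1.1667

1.1667 bits


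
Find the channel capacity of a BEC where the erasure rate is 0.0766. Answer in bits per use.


C = 1 - epsilon = 1 - 0.0766 = 0.9234

0.9234 bits


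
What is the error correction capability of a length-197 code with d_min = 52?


Correction capability = floor((d-1)/2) = floor((52-1)/2) = 25

25 errors


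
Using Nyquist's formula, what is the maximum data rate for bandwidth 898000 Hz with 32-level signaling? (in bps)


Rate = 2 * B * log2(M) = 2 * 898000 * 5.0 = 8980000.0

8980000.0 bps


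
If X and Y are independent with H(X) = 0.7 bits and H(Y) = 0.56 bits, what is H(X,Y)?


For independent variables, H(X,Y) = H(X) + H(Y) = 0.7 + 0.56 = 1.26

1.26 bits


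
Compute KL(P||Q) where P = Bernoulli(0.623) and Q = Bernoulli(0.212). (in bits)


KL = p*log2(p/q) + (1-p)*log2((1-p)/(1-q)) = 0.623*log2(0.623/0.212) + 0.377*log2(0.377/0.788) = 0.5679

0.5679 bits


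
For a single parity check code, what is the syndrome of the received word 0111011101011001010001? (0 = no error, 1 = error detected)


Syndrome = XOR of all bits = 0 XOR 1 XOR 1 XOR 1 XOR 0 XOR 1 XOR 1 XOR 1 XOR 0 XOR 1 XOR 0 XOR 1 XOR 1 XOR 0 XOR 0 XOR 1 XOR 0 XOR 1 XOR 0 XOR 0 XOR 0 XOR 1 = 0

0


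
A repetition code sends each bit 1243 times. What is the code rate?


Rate = k/n = 1/1243

1/1243


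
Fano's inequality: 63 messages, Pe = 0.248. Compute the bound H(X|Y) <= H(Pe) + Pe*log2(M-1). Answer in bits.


H(Pe) = -Pe*log2(Pe) - (1-Pe)*log2(1-Pe) = -0.248*log2(0.248) - 0.752*log2(0.752) = 0.498874 + 0.309219 = 0.8081. Pe*log2(M-1) = 0.248*log2(62) = 1.476641. Bound = H(Pe) + Pe*log2(M-1) = 0.498874 + 0.309219 + 1.476641 = 2.2847

2.2847 bits


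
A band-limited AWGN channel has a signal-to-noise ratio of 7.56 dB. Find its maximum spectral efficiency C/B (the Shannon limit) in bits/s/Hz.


SNR_linear = 10^(7.56/10) = 5.7016; C/B = log2(1 + SNR_linear) = log2(1 + 5.7016) = 2.7445

2.7445 bits/s/Hz


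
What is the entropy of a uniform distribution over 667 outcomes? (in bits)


H = log2(n) = log2(667) = 9.3815

9.3815 bits


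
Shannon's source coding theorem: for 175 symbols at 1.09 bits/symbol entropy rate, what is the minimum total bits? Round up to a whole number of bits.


Minimum bits >= n * H = 175 * 1.09 = 190.75, rounded up to a whole number of bits = 191

191 bits


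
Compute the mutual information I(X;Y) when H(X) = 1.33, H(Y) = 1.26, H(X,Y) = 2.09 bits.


I(X;Y) = H(X) + H(Y) - H(X,Y) = 1.33 + 1.26 - 2.09 = 0.5

0.5 bits


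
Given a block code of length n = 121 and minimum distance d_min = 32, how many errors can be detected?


Detection capability = d_min - 1 = 32 - 1 = 31

31 errors


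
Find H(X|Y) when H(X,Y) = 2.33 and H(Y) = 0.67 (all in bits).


H(X|Y) = H(X,Y) - H(Y) = 2.33 - 0.67 = 1.66

1.66 bits


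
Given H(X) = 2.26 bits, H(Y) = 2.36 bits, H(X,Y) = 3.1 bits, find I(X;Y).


I(X;Y) = H(X) + H(Y) - H(X,Y) = 2.26 + 2.36 - 3.1 = 1.52

1.52 bits


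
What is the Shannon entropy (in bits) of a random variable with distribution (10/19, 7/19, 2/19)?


H = -sum(p_i * log2(p_i)). Terms: -(10/19)*log2(10/19) = 0.487368; -(7/19)*log2(7/19) = 0.530737; -(2/19)*log2(2/19) = 0.341887. H = 0.487368 + 0.530737 + 0.341887 = 1.36

1.36 bits


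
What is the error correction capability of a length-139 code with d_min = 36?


Correction capability = floor((d-1)/2) = floor((36-1)/2) = 17

17 errors


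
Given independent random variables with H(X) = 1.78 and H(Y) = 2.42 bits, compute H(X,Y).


For independent variables, H(X,Y) = H(X) + H(Y) = 1.78 + 2.42 = 4.2

4.2 bits


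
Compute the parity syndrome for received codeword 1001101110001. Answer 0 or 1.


Syndrome = XOR of all bits = 1 XOR 0 XOR 0 XOR 1 XOR 1 XOR 0 XOR 1 XOR 1 XOR 1 XOR 0 XOR 0 XOR 0 XOR 1 = 1

1


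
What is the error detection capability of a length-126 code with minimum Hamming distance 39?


Detection capability = d_min - 1 = 39 - 1 = 38

38 errors


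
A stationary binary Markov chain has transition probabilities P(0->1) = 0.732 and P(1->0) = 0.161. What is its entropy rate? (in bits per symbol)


Stationary distribution: pi_0 = p10/(p01+p10) = 0.1803, pi_1 = 0.8197. Entropy rate H' = pi_0*H(p01) + pi_1*H(p10) = 0.1803*0.8386 + 0.8197*0.6367 = 0.6731

0.6731 bits/symbol


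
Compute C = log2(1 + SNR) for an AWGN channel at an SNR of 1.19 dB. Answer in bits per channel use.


SNR_linear = 10^(1.19/10) = 1.3152; C = log2(1 + SNR_linear) = log2(1 + 1.3152) = 1.2112

1.2112 bits/channel use


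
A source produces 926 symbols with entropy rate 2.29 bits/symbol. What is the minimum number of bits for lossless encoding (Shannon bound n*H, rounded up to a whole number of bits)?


Minimum bits >= n * H = 926 * 2.29 = 2120.54, rounded up to a whole number of bits = 2121

2121 bits


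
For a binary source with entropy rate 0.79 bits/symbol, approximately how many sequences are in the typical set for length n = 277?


log2|A_typical| = nH = 277 * 0.79 = 218.83, so |A_typical| ~ 2^218.83 = 7.488e+65

7.488e+65


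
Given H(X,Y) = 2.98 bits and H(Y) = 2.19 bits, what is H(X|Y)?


H(X|Y) = H(X,Y) - H(Y) = 2.98 - 2.19 = 0.79

0.79 bits


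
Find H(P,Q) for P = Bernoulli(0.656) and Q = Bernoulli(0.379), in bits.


H(P,Q) = -p*log2(q) - (1-p)*log2(1-q). -0.656*log2(0.379) = 0.918223; -0.344*log2(0.621) = 0.236443. H(P,Q) = 0.918223 + 0.236443 = 1.1547

1.1547 bits


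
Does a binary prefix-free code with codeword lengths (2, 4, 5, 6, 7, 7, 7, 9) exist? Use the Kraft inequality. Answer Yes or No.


Kraft sum = sum(2^(-l_i)) = 0.3848, need <= 1. Result: satisfied (a binary prefix-free code with these lengths exists)

Yes


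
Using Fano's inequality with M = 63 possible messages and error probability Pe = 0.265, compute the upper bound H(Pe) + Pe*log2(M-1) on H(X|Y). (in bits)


H(Pe) = -Pe*log2(Pe) - (1-Pe)*log2(1-Pe) = -0.265*log2(0.265) - 0.735*log2(0.735) = 0.507723 + 0.326475 = 0.8342. Pe*log2(M-1) = 0.265*log2(62) = 1.577862. Bound = H(Pe) + Pe*log2(M-1) = 0.507723 + 0.326475 + 1.577862 = 2.4121

2.4121 bits


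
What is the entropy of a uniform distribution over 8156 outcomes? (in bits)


H = log2(n) = log2(8156) = 12.9936

12.9936 bits


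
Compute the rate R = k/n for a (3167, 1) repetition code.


Rate = k/n = 1/3167

1/3167


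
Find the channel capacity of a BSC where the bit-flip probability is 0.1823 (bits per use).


H(p) = -p*log2(p) - (1-p)*log2(1-p) = -0.1823*log2(0.1823) - 0.8177*log2(0.8177) = 0.447658 + 0.237424 = 0.6851. C = 1 - H(p) = 1 - 0.6851 = 0.3149

0.3149 bits


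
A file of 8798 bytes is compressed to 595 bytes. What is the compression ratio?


Ratio = original / compressed = 8798 / 595 = 14.7866

14.7866


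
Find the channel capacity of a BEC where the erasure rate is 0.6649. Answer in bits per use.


C = 1 - epsilon = 1 - 0.6649 = 0.3351

0.3351 bits


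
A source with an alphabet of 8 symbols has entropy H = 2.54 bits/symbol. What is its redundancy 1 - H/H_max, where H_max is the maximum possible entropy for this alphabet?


H_max = log2(K) = log2(8) = 3.0 bits/symbol. Redundancy = 1 - H/H_max = 1 - 2.54/3.0 = 1 - 0.8467 = 0.1533

0.1533


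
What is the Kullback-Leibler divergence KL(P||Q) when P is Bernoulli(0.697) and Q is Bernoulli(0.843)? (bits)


KL = p*log2(p/q) + (1-p)*log2((1-p)/(1-q)) = 0.697*log2(0.697/0.843) + 0.303*log2(0.303/0.157) = 0.0962

0.0962 bits


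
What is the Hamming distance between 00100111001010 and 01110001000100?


Count differing positions: . ^ . ^ . ^ ^ . . . ^ ^ ^ . = 7 differences

7


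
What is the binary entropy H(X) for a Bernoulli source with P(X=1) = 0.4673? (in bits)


H = -p*log2(p) - (1-p)*log2(1-p). -0.4673*log2(0.4673) = 0.512899; -0.5327*log2(0.5327) = 0.484014. H = 0.512899 + 0.484014 = 0.9969

0.9969 bits


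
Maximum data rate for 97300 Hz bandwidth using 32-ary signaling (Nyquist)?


Rate = 2 * B * log2(M) = 2 * 97300 * 5.0 = 973000.0

973000.0 bps


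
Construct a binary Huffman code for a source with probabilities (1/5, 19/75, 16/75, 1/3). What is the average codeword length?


Huffman construction (repeatedly merge the two least-probable nodes; each merge adds 1 bit to every symbol beneath it): 1/5 + 16/75 = 31/75; 19/75 + 1/3 = 44/75; 31/75 + 44/75 = 1. Resulting codeword lengths (in the order the probabilities were given): (2, 2, 2, 2). L_avg = sum(p_i * l_i) = 1/5*2 + 19/75*2 + 16/75*2 + 1/3*2 = 2

2.0 bits


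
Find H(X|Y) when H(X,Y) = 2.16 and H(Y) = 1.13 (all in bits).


H(X|Y) = H(X,Y) - H(Y) = 2.16 - 1.13 = 1.03

1.03 bits


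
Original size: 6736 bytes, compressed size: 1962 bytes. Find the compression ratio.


Ratio = original / compressed = 6736 / 1962 = 3.4332

3.4332


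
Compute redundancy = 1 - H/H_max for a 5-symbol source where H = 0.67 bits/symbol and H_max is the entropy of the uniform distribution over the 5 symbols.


H_max = log2(K) = log2(5) = 2.3219 bits/symbol. Redundancy = 1 - H/H_max = 1 - 0.67/2.3219 = 1 - 0.2886 = 0.7114

0.7114


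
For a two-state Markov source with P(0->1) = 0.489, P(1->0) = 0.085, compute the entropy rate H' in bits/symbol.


Stationary distribution: pi_0 = p10/(p01+p10) = 0.1481, pi_1 = 0.8519. Entropy rate H' = pi_0*H(p01) + pi_1*H(p10) = 0.1481*0.9997 + 0.8519*0.4196 = 0.5055

0.5055 bits/symbol


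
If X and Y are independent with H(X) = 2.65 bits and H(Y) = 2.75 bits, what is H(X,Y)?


For independent variables, H(X,Y) = H(X) + H(Y) = 2.65 + 2.75 = 5.4

5.4 bits


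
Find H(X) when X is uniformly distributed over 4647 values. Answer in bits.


H = log2(n) = log2(4647) = 12.1821

12.1821 bits


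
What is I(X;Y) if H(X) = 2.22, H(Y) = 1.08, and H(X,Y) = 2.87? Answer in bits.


I(X;Y) = H(X) + H(Y) - H(X,Y) = 2.22 + 1.08 - 2.87 = 0.43

0.43 bits


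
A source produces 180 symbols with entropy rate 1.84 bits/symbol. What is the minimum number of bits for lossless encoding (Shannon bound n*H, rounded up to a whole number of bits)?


Minimum bits >= n * H = 180 * 1.84 = 331.2, rounded up to a whole number of bits = 332

332 bits


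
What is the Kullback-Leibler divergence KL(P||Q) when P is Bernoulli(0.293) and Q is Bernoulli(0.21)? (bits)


KL = p*log2(p/q) + (1-p)*log2((1-p)/(1-q)) = 0.293*log2(0.293/0.21) + 0.707*log2(0.707/0.79) = 0.0276

0.0276 bits


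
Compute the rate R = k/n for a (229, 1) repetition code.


Rate = k/n = 1/229

1/229


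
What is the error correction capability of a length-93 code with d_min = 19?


Correction capability = floor((d-1)/2) = floor((19-1)/2) = 9

9 errors


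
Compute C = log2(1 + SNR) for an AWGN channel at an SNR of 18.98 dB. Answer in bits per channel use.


SNR_linear = 10^(18.98/10) = 79.0679; C = log2(1 + SNR_linear) = log2(1 + 79.0679) = 6.3232

6.3232 bits/channel use


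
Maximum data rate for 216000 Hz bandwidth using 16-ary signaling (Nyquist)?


Rate = 2 * B * log2(M) = 2 * 216000 * 4.0 = 1728000.0

1728000.0 bps


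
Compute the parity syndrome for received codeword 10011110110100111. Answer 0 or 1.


Syndrome = XOR of all bits = 1 XOR 0 XOR 0 XOR 1 XOR 1 XOR 1 XOR 1 XOR 0 XOR 1 XOR 1 XOR 0 XOR 1 XOR 0 XOR 0 XOR 1 XOR 1 XOR 1 = 1

1


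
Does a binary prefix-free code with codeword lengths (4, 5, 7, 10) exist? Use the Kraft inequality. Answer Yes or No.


Kraft sum = sum(2^(-l_i)) = 0.1025, need <= 1. Result: satisfied (a binary prefix-free code with these lengths exists)

Yes


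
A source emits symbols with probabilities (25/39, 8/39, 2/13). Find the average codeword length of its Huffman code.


Huffman construction (repeatedly merge the two least-probable nodes; each merge adds 1 bit to every symbol beneath it): 2/13 + 8/39 = 14/39; 14/39 + 25/39 = 1. Resulting codeword lengths (in the order the probabilities were given): (1, 2, 2). L_avg = sum(p_i * l_i) = 25/39*1 + 8/39*2 + 2/13*2 = 53/39 = 1.359

1.359 bits


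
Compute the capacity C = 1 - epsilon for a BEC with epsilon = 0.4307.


C = 1 - epsilon = 1 - 0.4307 = 0.5693

0.5693 bits


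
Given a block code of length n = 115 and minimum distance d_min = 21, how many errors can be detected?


Detection capability = d_min - 1 = 21 - 1 = 20

20 errors


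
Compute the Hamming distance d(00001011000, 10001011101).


Count differing positions: ^ . . . . . . . ^ . ^ = 3 differences

3


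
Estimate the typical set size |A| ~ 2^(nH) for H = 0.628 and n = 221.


log2|A_typical| = nH = 221 * 0.628 = 138.788, so |A_typical| ~ 2^138.788 = 6.017e+41

6.017e+41


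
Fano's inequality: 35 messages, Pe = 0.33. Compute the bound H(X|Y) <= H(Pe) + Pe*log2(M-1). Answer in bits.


H(Pe) = -Pe*log2(Pe) - (1-Pe)*log2(1-Pe) = -0.33*log2(0.33) - 0.67*log2(0.67) = 0.527822 + 0.387104 = 0.9149. Pe*log2(M-1) = 0.33*log2(34) = 1.678863. Bound = H(Pe) + Pe*log2(M-1) = 0.527822 + 0.387104 + 1.678863 = 2.5938

2.5938 bits


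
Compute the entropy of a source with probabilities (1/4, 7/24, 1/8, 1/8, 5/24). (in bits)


H = -sum(p_i * log2(p_i)). Terms: -(1/4)*log2(1/4) = 0.500000; -(7/24)*log2(7/24) = 0.518469; -(1/8)*log2(1/8) = 0.375000; -(1/8)*log2(1/8) = 0.375000; -(5/24)*log2(5/24) = 0.471466. H = 0.500000 + 0.518469 + 0.375000 + 0.375000 + 0.471466 = 2.2399

2.2399 bits


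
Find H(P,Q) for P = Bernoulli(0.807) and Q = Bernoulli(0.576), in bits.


H(P,Q) = -p*log2(q) - (1-p)*log2(1-q). -0.807*log2(0.576) = 0.642258; -0.193*log2(0.424) = 0.238908. H(P,Q) = 0.642258 + 0.238908 = 0.8812

0.8812 bits


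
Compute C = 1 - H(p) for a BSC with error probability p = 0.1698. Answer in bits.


H(p) = -p*log2(p) - (1-p)*log2(1-p) = -0.1698*log2(0.1698) - 0.8302*log2(0.8302) = 0.434364 + 0.222883 = 0.6572. C = 1 - H(p) = 1 - 0.6572 = 0.3428

0.3428 bits


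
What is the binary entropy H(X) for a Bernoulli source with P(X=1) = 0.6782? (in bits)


H = -p*log2(p) - (1-p)*log2(1-p). -0.6782*log2(0.6782) = 0.379939; -0.3218*log2(0.3218) = 0.526389. H = 0.379939 + 0.526389 = 0.9063

0.9063 bits


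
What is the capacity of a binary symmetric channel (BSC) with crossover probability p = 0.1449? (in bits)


H(p) = -p*log2(p) - (1-p)*log2(1-p) = -0.1449*log2(0.1449) - 0.8551*log2(0.8551) = 0.403818 + 0.193111 = 0.5969. C = 1 - H(p) = 1 - 0.5969 = 0.4031

0.4031 bits


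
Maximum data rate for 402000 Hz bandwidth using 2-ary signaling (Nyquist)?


Rate = 2 * B * log2(M) = 2 * 402000 * 1.0 = 804000.0

804000.0 bps


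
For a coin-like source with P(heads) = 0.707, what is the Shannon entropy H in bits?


H = -p*log2(p) - (1-p)*log2(1-p). -0.707*log2(0.707) = 0.353654; -0.293*log2(0.293) = 0.518911. H = 0.353654 + 0.518911 = 0.8726

0.8726 bits


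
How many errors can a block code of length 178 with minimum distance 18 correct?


Correction capability = floor((d-1)/2) = floor((18-1)/2) = 8

8 errors


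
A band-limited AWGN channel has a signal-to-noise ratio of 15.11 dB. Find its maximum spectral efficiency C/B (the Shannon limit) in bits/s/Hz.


SNR_linear = 10^(15.11/10) = 32.434; C/B = log2(1 + SNR_linear) = log2(1 + 32.434) = 5.0632

5.0632 bits/s/Hz


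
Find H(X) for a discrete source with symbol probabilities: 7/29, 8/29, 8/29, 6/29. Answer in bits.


H = -sum(p_i * log2(p_i)). Terms: -(7/29)*log2(7/29) = 0.494979; -(8/29)*log2(8/29) = 0.512546; -(8/29)*log2(8/29) = 0.512546; -(6/29)*log2(6/29) = 0.470280. H = 0.494979 + 0.512546 + 0.512546 + 0.470280 = 1.9904

1.9904 bits


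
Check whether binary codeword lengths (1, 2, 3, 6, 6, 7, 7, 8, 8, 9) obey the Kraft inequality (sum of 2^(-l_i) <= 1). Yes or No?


Kraft sum = sum(2^(-l_i)) = 0.9316, need <= 1. Result: satisfied (a binary prefix-free code with these lengths exists)

Yes


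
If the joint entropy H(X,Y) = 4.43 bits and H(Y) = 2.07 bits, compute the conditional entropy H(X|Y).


H(X|Y) = H(X,Y) - H(Y) = 4.43 - 2.07 = 2.36

2.36 bits


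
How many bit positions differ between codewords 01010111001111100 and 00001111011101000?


Count differing positions: . ^ . ^ ^ . . . . ^ . . ^ . ^ . . = 6 differences

6


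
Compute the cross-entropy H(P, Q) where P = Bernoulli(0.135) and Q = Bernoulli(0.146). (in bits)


H(P,Q) = -p*log2(q) - (1-p)*log2(1-q). -0.135*log2(0.146) = 0.374755; -0.865*log2(0.854) = 0.196954. H(P,Q) = 0.374755 + 0.196954 = 0.5717

0.5717 bits


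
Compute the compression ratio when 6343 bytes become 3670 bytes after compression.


Ratio = original / compressed = 6343 / 3670 = 1.7283

1.7283


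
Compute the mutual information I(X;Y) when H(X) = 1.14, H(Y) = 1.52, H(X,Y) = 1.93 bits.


I(X;Y) = H(X) + H(Y) - H(X,Y) = 1.14 + 1.52 - 1.93 = 0.73

0.73 bits


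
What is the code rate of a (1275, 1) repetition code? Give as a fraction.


Rate = k/n = 1/1275

1/1275


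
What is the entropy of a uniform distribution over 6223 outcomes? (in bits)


H = log2(n) = log2(6223) = 12.6034

12.6034 bits


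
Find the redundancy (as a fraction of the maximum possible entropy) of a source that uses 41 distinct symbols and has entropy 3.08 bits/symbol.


H_max = log2(K) = log2(41) = 5.3576 bits/symbol. Redundancy = 1 - H/H_max = 1 - 3.08/5.3576 = 1 - 0.5749 = 0.4251

0.4251


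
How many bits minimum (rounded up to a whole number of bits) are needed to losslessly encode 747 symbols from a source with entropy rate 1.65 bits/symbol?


Minimum bits >= n * H = 747 * 1.65 = 1232.55, rounded up to a whole number of bits = 1233

1233 bits


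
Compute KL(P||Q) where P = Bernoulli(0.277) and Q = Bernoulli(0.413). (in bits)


KL = p*log2(p/q) + (1-p)*log2((1-p)/(1-q)) = 0.277*log2(0.277/0.413) + 0.723*log2(0.723/0.587) = 0.0577

0.0577 bits


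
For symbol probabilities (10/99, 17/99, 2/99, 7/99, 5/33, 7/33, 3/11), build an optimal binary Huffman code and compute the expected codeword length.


Huffman construction (repeatedly merge the two least-probable nodes; each merge adds 1 bit to every symbol beneath it): 2/99 + 7/99 = 1/11; 1/11 + 10/99 = 19/99; 5/33 + 17/99 = 32/99; 19/99 + 7/33 = 40/99; 3/11 + 32/99 = 59/99; 40/99 + 59/99 = 1. Resulting codeword lengths (in the order the probabilities were given): (3, 3, 4, 4, 3, 2, 2). L_avg = sum(p_i * l_i) = 10/99*3 + 17/99*3 + 2/99*4 + 7/99*4 + 5/33*3 + 7/33*2 + 3/11*2 = 86/33 = 2.6061

2.6061 bits


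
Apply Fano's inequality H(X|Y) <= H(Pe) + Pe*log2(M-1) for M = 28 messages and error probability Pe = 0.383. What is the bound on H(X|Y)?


H(Pe) = -Pe*log2(Pe) - (1-Pe)*log2(1-Pe) = -0.383*log2(0.383) - 0.617*log2(0.617) = 0.530296 + 0.429838 = 0.9601. Pe*log2(M-1) = 0.383*log2(27) = 1.821122. Bound = H(Pe) + Pe*log2(M-1) = 0.530296 + 0.429838 + 1.821122 = 2.7813

2.7813 bits


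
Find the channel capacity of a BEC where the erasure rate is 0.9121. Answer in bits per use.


C = 1 - epsilon = 1 - 0.9121 = 0.0879

0.0879 bits


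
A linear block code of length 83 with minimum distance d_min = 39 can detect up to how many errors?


Detection capability = d_min - 1 = 39 - 1 = 38

38 errors


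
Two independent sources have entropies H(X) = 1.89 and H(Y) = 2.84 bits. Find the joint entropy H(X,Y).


For independent variables, H(X,Y) = H(X) + H(Y) = 1.89 + 2.84 = 4.73

4.73 bits


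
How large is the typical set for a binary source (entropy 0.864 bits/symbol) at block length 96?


log2|A_typical| = nH = 96 * 0.864 = 82.944, so |A_typical| ~ 2^82.944 = 9.303e+24

9.303e+24


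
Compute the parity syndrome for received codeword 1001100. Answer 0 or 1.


Syndrome = XOR of all bits = 1 XOR 0 XOR 0 XOR 1 XOR 1 XOR 0 XOR 0 = 1

1


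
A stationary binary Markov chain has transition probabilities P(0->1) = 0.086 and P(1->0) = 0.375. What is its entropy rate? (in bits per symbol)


Stationary distribution: pi_0 = p10/(p01+p10) = 0.8134, pi_1 = 0.1866. Entropy rate H' = pi_0*H(p01) + pi_1*H(p10) = 0.8134*0.423 + 0.1866*0.9544 = 0.5221

0.5221 bits/symbol


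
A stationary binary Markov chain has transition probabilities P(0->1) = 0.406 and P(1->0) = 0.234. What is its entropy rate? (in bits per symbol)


Stationary distribution: pi_0 = p10/(p01+p10) = 0.3656, pi_1 = 0.6344. Entropy rate H' = pi_0*H(p01) + pi_1*H(p10) = 0.3656*0.9744 + 0.6344*0.7849 = 0.8542

0.8542 bits/symbol


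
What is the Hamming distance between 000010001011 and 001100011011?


Count differing positions: . . ^ ^ ^ . . ^ . . . . = 4 differences

4


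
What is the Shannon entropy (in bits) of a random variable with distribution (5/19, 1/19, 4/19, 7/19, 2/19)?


H = -sum(p_i * log2(p_i)). Terms: -(5/19)*log2(5/19) = 0.506842; -(1/19)*log2(1/19) = 0.223575; -(4/19)*log2(4/19) = 0.473248; -(7/19)*log2(7/19) = 0.530737; -(2/19)*log2(2/19) = 0.341887. H = 0.506842 + 0.223575 + 0.473248 + 0.530737 + 0.341887 = 2.0763

2.0763 bits


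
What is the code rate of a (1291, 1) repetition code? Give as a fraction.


Rate = k/n = 1/1291

1/1291


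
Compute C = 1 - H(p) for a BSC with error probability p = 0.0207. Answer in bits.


H(p) = -p*log2(p) - (1-p)*log2(1-p) = -0.0207*log2(0.0207) - 0.9793*log2(0.9793) = 0.115800 + 0.029553 = 0.1454. C = 1 - H(p) = 1 - 0.1454 = 0.8546

0.8546 bits


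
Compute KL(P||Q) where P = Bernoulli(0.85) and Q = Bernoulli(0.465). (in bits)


KL = p*log2(p/q) + (1-p)*log2((1-p)/(1-q)) = 0.85*log2(0.85/0.465) + 0.15*log2(0.15/0.535) = 0.4645

0.4645 bits


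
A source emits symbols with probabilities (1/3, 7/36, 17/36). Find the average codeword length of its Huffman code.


Huffman construction (repeatedly merge the two least-probable nodes; each merge adds 1 bit to every symbol beneath it): 7/36 + 1/3 = 19/36; 17/36 + 19/36 = 1. Resulting codeword lengths (in the order the probabilities were given): (2, 2, 1). L_avg = sum(p_i * l_i) = 1/3*2 + 7/36*2 + 17/36*1 = 55/36 = 1.5278

1.5278 bits


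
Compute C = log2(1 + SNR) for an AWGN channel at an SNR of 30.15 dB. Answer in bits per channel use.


SNR_linear = 10^(30.15/10) = 1035.1422; C = log2(1 + SNR_linear) = log2(1 + 1035.1422) = 10.017

10.017 bits/channel use


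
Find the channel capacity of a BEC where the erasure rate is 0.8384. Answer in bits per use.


C = 1 - epsilon = 1 - 0.8384 = 0.1616

0.1616 bits


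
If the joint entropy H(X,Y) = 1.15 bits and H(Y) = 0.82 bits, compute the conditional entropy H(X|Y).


H(X|Y) = H(X,Y) - H(Y) = 1.15 - 0.82 = 0.33

0.33 bits


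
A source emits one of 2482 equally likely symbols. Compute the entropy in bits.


H = log2(n) = log2(2482) = 11.2773

11.2773 bits


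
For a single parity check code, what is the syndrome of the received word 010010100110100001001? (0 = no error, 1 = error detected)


Syndrome = XOR of all bits = 0 XOR 1 XOR 0 XOR 0 XOR 1 XOR 0 XOR 1 XOR 0 XOR 0 XOR 1 XOR 1 XOR 0 XOR 1 XOR 0 XOR 0 XOR 0 XOR 0 XOR 1 XOR 0 XOR 0 XOR 1 = 0

0


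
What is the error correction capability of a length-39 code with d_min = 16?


Correction capability = floor((d-1)/2) = floor((16-1)/2) = 7

7 errors


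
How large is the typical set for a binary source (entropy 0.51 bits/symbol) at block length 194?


log2|A_typical| = nH = 194 * 0.51 = 98.94, so |A_typical| ~ 2^98.94 = 6.080e+29

6.080e+29


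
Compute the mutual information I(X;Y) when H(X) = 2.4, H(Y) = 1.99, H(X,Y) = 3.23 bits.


I(X;Y) = H(X) + H(Y) - H(X,Y) = 2.4 + 1.99 - 3.23 = 1.16

1.16 bits


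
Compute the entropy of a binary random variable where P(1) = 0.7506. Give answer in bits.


H = -p*log2(p) - (1-p)*log2(1-p). -0.7506*log2(0.7506) = 0.310661; -0.2494*log2(0.2494) = 0.499665. H = 0.310661 + 0.499665 = 0.8103

0.8103 bits


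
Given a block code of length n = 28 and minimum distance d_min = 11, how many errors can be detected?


Detection capability = d_min - 1 = 11 - 1 = 10

10 errors


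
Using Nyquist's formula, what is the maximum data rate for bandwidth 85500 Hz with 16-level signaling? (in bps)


Rate = 2 * B * log2(M) = 2 * 85500 * 4.0 = 684000.0

684000.0 bps


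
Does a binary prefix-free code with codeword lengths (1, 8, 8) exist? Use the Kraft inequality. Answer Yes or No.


Kraft sum = sum(2^(-l_i)) = 0.5078, need <= 1. Result: satisfied (a binary prefix-free code with these lengths exists)

Yes


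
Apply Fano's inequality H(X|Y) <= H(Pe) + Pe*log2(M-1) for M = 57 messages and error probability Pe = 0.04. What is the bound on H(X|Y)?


H(Pe) = -Pe*log2(Pe) - (1-Pe)*log2(1-Pe) = -0.04*log2(0.04) - 0.96*log2(0.96) = 0.185754 + 0.056538 = 0.2423. Pe*log2(M-1) = 0.04*log2(56) = 0.232294. Bound = H(Pe) + Pe*log2(M-1) = 0.185754 + 0.056538 + 0.232294 = 0.4746

0.4746 bits


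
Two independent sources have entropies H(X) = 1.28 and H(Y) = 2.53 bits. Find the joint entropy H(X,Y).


For independent variables, H(X,Y) = H(X) + H(Y) = 1.28 + 2.53 = 3.81

3.81 bits


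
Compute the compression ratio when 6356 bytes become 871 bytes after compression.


Ratio = original / compressed = 6356 / 871 = 7.2974

7.2974


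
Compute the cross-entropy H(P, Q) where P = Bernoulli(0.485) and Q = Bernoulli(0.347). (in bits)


H(P,Q) = -p*log2(q) - (1-p)*log2(1-q). -0.485*log2(0.347) = 0.740591; -0.515*log2(0.653) = 0.316645. H(P,Q) = 0.740591 + 0.316645 = 1.0572

1.0572 bits


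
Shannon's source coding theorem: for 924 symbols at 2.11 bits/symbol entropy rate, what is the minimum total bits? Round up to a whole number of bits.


Minimum bits >= n * H = 924 * 2.11 = 1949.64, rounded up to a whole number of bits = 1950

1950 bits


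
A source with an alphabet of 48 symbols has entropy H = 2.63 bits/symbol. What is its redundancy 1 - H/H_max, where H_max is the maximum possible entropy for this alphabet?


H_max = log2(K) = log2(48) = 5.585 bits/symbol. Redundancy = 1 - H/H_max = 1 - 2.63/5.585 = 1 - 0.4709 = 0.5291

0.5291


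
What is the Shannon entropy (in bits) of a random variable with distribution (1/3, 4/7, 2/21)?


H = -sum(p_i * log2(p_i)). Terms: -(1/3)*log2(1/3) = 0.528321; -(4/7)*log2(4/7) = 0.461346; -(2/21)*log2(2/21) = 0.323078. H = 0.528321 + 0.461346 + 0.323078 = 1.3127

1.3127 bits


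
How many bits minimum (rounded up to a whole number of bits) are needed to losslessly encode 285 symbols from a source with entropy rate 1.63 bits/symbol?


Minimum bits >= n * H = 285 * 1.63 = 464.55, rounded up to a whole number of bits = 465

465 bits


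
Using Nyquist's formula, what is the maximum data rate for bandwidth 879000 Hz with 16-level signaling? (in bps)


Rate = 2 * B * log2(M) = 2 * 879000 * 4.0 = 7032000.0

7032000.0 bps


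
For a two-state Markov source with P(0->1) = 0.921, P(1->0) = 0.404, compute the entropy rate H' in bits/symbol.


Stationary distribution: pi_0 = p10/(p01+p10) = 0.3049, pi_1 = 0.6951. Entropy rate H' = pi_0*H(p01) + pi_1*H(p10) = 0.3049*0.3986 + 0.6951*0.9732 = 0.798

0.798 bits/symbol


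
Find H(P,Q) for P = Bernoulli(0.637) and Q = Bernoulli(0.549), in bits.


H(P,Q) = -p*log2(q) - (1-p)*log2(1-q). -0.637*log2(0.549) = 0.551083; -0.363*log2(0.451) = 0.417015. H(P,Q) = 0.551083 + 0.417015 = 0.9681

0.9681 bits


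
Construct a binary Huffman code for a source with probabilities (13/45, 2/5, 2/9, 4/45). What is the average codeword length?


Huffman construction (repeatedly merge the two least-probable nodes; each merge adds 1 bit to every symbol beneath it): 4/45 + 2/9 = 14/45; 13/45 + 14/45 = 3/5; 2/5 + 3/5 = 1. Resulting codeword lengths (in the order the probabilities were given): (2, 1, 3, 3). L_avg = sum(p_i * l_i) = 13/45*2 + 2/5*1 + 2/9*3 + 4/45*3 = 86/45 = 1.9111

1.9111 bits


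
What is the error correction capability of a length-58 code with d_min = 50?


Correction capability = floor((d-1)/2) = floor((50-1)/2) = 24

24 errors


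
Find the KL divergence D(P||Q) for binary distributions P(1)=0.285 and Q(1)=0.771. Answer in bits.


KL = p*log2(p/q) + (1-p)*log2((1-p)/(1-q)) = 0.285*log2(0.285/0.771) + 0.715*log2(0.715/0.229) = 0.7653

0.7653 bits


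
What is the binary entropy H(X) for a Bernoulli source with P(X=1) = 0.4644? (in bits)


H = -p*log2(p) - (1-p)*log2(1-p). -0.4644*log2(0.4644) = 0.513887; -0.5356*log2(0.5356) = 0.482454. H = 0.513887 + 0.482454 = 0.9963

0.9963 bits


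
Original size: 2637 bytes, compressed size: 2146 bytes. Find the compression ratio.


Ratio = original / compressed = 2637 / 2146 = 1.2288

1.2288


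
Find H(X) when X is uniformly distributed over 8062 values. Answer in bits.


H = log2(n) = log2(8062) = 12.9769

12.9769 bits


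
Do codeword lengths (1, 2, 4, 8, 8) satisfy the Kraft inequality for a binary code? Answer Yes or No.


Kraft sum = sum(2^(-l_i)) = 0.8203, need <= 1. Result: satisfied (a binary prefix-free code with these lengths exists)

Yes


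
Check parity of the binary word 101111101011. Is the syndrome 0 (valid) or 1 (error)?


Syndrome = XOR of all bits = 1 XOR 0 XOR 1 XOR 1 XOR 1 XOR 1 XOR 1 XOR 0 XOR 1 XOR 0 XOR 1 XOR 1 = 1

1


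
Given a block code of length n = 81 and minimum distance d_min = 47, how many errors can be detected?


Detection capability = d_min - 1 = 47 - 1 = 46

46 errors


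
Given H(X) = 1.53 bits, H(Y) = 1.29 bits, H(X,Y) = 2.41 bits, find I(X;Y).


I(X;Y) = H(X) + H(Y) - H(X,Y) = 1.53 + 1.29 - 2.41 = 0.41

0.41 bits


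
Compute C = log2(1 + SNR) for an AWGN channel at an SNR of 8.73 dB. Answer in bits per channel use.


SNR_linear = 10^(8.73/10) = 7.4645; C = log2(1 + SNR_linear) = log2(1 + 7.4645) = 3.0814

3.0814 bits/channel use


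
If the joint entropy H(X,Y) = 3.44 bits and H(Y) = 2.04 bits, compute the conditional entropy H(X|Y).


H(X|Y) = H(X,Y) - H(Y) = 3.44 - 2.04 = 1.4

1.4 bits


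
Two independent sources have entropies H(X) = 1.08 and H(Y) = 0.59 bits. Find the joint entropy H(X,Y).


For independent variables, H(X,Y) = H(X) + H(Y) = 1.08 + 0.59 = 1.67

1.67 bits


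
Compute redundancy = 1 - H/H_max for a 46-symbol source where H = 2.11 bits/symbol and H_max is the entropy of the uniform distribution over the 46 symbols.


H_max = log2(K) = log2(46) = 5.5236 bits/symbol. Redundancy = 1 - H/H_max = 1 - 2.11/5.5236 = 1 - 0.382 = 0.618

0.618


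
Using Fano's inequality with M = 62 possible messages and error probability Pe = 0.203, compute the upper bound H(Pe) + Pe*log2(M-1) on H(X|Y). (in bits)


H(Pe) = -Pe*log2(Pe) - (1-Pe)*log2(1-Pe) = -0.203*log2(0.203) - 0.797*log2(0.797) = 0.466991 + 0.260897 = 0.7279. Pe*log2(M-1) = 0.203*log2(61) = 1.203940. Bound = H(Pe) + Pe*log2(M-1) = 0.466991 + 0.260897 + 1.203940 = 1.9318

1.9318 bits


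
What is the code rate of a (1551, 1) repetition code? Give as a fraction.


Rate = k/n = 1/1551

1/1551


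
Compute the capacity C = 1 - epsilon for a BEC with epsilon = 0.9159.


C = 1 - epsilon = 1 - 0.9159 = 0.0841

0.0841 bits


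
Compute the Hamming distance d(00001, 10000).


Count differing positions: ^ . . . ^ = 2 differences

2


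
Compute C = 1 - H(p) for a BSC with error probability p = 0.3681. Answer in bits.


H(p) = -p*log2(p) - (1-p)*log2(1-p) = -0.3681*log2(0.3681) - 0.6319*log2(0.6319) = 0.530738 + 0.418464 = 0.9492. C = 1 - H(p) = 1 - 0.9492 = 0.0508

0.0508 bits


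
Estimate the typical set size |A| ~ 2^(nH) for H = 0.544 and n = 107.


log2|A_typical| = nH = 107 * 0.544 = 58.208, so |A_typical| ~ 2^58.208 = 3.329e+17

3.329e+17


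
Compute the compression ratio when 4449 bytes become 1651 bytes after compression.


Ratio = original / compressed = 4449 / 1651 = 2.6947

2.6947


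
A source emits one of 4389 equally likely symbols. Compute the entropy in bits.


H = log2(n) = log2(4389) = 12.0997

12.0997 bits


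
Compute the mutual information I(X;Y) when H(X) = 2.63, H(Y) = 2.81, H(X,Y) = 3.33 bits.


I(X;Y) = H(X) + H(Y) - H(X,Y) = 2.63 + 2.81 - 3.33 = 2.11

2.11 bits


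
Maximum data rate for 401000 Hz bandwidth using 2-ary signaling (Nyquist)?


Rate = 2 * B * log2(M) = 2 * 401000 * 1.0 = 802000.0

802000.0 bps


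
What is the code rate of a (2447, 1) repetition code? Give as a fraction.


Rate = k/n = 1/2447

1/2447


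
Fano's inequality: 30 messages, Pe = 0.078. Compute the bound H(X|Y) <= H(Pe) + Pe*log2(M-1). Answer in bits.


H(Pe) = -Pe*log2(Pe) - (1-Pe)*log2(1-Pe) = -0.078*log2(0.078) - 0.922*log2(0.922) = 0.287070 + 0.108023 = 0.3951. Pe*log2(M-1) = 0.078*log2(29) = 0.378923. Bound = H(Pe) + Pe*log2(M-1) = 0.287070 + 0.108023 + 0.378923 = 0.774

0.774 bits


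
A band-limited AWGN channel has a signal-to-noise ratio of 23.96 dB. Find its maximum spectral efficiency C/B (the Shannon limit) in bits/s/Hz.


SNR_linear = 10^(23.96/10) = 248.8857; C/B = log2(1 + SNR_linear) = log2(1 + 248.8857) = 7.9651

7.9651 bits/s/Hz


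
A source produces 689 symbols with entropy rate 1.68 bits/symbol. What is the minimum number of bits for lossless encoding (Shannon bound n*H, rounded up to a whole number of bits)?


Minimum bits >= n * H = 689 * 1.68 = 1157.52, rounded up to a whole number of bits = 1158

1158 bits


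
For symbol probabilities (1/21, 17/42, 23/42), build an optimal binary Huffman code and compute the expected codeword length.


Huffman construction (repeatedly merge the two least-probable nodes; each merge adds 1 bit to every symbol beneath it): 1/21 + 17/42 = 19/42; 19/42 + 23/42 = 1. Resulting codeword lengths (in the order the probabilities were given): (2, 2, 1). L_avg = sum(p_i * l_i) = 1/21*2 + 17/42*2 + 23/42*1 = 61/42 = 1.4524

1.4524 bits


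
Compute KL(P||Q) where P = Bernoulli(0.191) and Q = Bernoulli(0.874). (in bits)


KL = p*log2(p/q) + (1-p)*log2((1-p)/(1-q)) = 0.191*log2(0.191/0.874) + 0.809*log2(0.809/0.126) = 1.7513

1.7513 bits


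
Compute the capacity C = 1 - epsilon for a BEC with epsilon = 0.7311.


C = 1 - epsilon = 1 - 0.7311 = 0.2689

0.2689 bits


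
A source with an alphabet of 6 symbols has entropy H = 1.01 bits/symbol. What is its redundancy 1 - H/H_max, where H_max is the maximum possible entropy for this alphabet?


H_max = log2(K) = log2(6) = 2.585 bits/symbol. Redundancy = 1 - H/H_max = 1 - 1.01/2.585 = 1 - 0.3907 = 0.6093

0.6093


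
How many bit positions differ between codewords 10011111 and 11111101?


Count differing positions: . ^ ^ . . . ^ . = 3 differences

3


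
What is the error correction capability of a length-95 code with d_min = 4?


Correction capability = floor((d-1)/2) = floor((4-1)/2) = 1

1 errors


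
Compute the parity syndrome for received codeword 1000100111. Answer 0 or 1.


Syndrome = XOR of all bits = 1 XOR 0 XOR 0 XOR 0 XOR 1 XOR 0 XOR 0 XOR 1 XOR 1 XOR 1 = 1

1


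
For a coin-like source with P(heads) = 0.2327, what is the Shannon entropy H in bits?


H = -p*log2(p) - (1-p)*log2(1-p). -0.2327*log2(0.2327) = 0.489474; -0.7673*log2(0.7673) = 0.293214. H = 0.489474 + 0.293214 = 0.7827

0.7827 bits


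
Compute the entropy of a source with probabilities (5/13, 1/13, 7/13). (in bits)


H = -sum(p_i * log2(p_i)). Terms: -(5/13)*log2(5/13) = 0.530197; -(1/13)*log2(1/13) = 0.284649; -(7/13)*log2(7/13) = 0.480892. H = 0.530197 + 0.284649 + 0.480892 = 1.2957

1.2957 bits


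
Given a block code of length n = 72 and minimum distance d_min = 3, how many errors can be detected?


Detection capability = d_min - 1 = 3 - 1 = 2

2 errors


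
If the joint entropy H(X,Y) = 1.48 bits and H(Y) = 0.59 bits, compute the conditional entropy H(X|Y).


H(X|Y) = H(X,Y) - H(Y) = 1.48 - 0.59 = 0.89

0.89 bits


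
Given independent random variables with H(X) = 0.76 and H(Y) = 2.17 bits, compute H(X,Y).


For independent variables, H(X,Y) = H(X) + H(Y) = 0.76 + 2.17 = 2.93

2.93 bits


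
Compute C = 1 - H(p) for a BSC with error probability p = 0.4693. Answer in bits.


H(p) = -p*log2(p) - (1-p)*log2(1-p) = -0.4693*log2(0.4693) - 0.5307*log2(0.5307) = 0.512202 + 0.485077 = 0.9973. C = 1 - H(p) = 1 - 0.9973 = 0.0027

0.0027 bits


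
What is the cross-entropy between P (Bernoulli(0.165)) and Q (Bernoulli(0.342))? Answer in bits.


H(P,Q) = -p*log2(q) - (1-p)*log2(1-q). -0.165*log2(0.342) = 0.255409; -0.835*log2(0.658) = 0.504207. H(P,Q) = 0.255409 + 0.504207 = 0.7596

0.7596 bits


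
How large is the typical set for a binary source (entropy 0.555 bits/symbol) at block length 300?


log2|A_typical| = nH = 300 * 0.555 = 166.5, so |A_typical| ~ 2^166.5 = 1.323e+50

1.323e+50


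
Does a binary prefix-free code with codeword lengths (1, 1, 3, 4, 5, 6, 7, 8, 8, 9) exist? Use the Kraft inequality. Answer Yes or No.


Kraft sum = sum(2^(-l_i)) = 1.252, need <= 1. Result: violated (a binary prefix-free code with these lengths cannot exist)

No


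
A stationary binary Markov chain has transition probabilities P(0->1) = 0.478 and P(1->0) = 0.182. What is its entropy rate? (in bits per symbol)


Stationary distribution: pi_0 = p10/(p01+p10) = 0.2758, pi_1 = 0.7242. Entropy rate H' = pi_0*H(p01) + pi_1*H(p10) = 0.2758*0.9986 + 0.7242*0.6844 = 0.7711

0.7711 bits/symbol
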